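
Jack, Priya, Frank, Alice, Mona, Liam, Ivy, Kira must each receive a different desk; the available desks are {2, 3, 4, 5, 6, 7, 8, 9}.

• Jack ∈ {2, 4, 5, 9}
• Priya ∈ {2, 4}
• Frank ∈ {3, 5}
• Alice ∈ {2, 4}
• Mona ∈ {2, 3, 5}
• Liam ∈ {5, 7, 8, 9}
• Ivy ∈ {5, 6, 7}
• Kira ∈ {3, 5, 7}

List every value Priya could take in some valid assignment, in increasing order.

2, 4

The 8 variables together cover exactly {2, 3, 4, 5, 6, 7, 8, 9} — 8 values for 8 variables — and 6 appears only in Ivy's list, so Ivy = 6.
The 7 still-open variables together cover exactly {2, 3, 4, 5, 7, 8, 9} — 7 values for 7 variables — and 8 appears only in Liam's list, so Liam = 8.
The 6 still-open variables together cover exactly {2, 3, 4, 5, 7, 9} — 6 values for 6 variables — and 7 appears only in Kira's list, so Kira = 7.
The 5 still-open variables together cover exactly {2, 3, 4, 5, 9} — 5 values for 5 variables — and 9 appears only in Jack's list, so Jack = 9.
Priya and Alice between them cover only {2, 4} — a naked pair. Remove those values from Mona.
No further eliminations apply; Priya can still be any of 2, 4.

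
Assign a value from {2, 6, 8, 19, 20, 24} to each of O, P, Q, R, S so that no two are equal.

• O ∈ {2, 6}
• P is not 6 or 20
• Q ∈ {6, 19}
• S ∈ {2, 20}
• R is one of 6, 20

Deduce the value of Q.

O, R, S share exactly the 3 values {2, 6, 20}; by pigeonhole those values go to them, so strike 2, 6, 20 from P, Q.
So Q = 19.

19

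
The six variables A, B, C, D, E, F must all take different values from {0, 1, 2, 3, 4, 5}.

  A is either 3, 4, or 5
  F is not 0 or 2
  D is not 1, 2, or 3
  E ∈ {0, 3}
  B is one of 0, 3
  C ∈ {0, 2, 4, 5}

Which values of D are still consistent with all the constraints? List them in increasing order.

4, 5

Among the 6 variables, 1 fits only F (and all 6 values in {0, 1, 2, 3, 4, 5} must be used), so F = 1.
The 5 still-open variables draw from only 5 values {0, 2, 3, 4, 5}, so each is used; only C can be 2, hence C = 2.
The 2 variables B and E are confined to {0, 3}, which locks those values in; drop them from A, D.
No further eliminations apply; D can still be any of 4, 5.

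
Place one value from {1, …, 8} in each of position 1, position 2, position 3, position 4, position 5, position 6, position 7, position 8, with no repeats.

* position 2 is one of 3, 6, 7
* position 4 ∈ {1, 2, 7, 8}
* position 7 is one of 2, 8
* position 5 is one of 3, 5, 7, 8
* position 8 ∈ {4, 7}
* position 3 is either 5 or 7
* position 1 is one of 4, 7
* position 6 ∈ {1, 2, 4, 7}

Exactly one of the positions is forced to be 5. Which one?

Among the 8 variables, 6 fits only position 2 (and all 8 values in {1, 2, 3, 4, 5, 6, 7, 8} must be used), so position 2 = 6.
The 7 still-open variables together cover exactly {1, 2, 3, 4, 5, 7, 8} — 7 values for 7 variables — and 3 appears only in position 5's list, so position 5 = 3.
The 6 still-open variables together cover exactly {1, 2, 4, 5, 7, 8} — 6 values for 6 variables — and 5 appears only in position 3's list, so position 3 = 5.

position 3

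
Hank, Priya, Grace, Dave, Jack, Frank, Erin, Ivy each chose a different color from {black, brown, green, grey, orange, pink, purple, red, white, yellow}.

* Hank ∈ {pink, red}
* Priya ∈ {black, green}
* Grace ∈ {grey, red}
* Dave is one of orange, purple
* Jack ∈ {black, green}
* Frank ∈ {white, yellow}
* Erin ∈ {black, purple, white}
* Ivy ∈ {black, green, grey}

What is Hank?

The 2 variables Priya and Jack are confined to {black, green}, which locks those values in; drop them from Erin, Ivy.
Ivy must be grey (only option left). Strike grey from Grace.
Grace must be red (only option left). So Hank can't be red.
So Hank = pink.

pink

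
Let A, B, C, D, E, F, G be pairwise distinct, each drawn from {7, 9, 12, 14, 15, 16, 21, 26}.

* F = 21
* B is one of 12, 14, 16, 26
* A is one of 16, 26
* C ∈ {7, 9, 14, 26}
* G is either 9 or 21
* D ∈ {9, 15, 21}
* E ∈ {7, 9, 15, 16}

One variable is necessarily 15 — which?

F must be 21 (only option left). Remove 21 from D, G.
That leaves G = 9. So C, D, E can't be 9.
So 15 goes to D.

D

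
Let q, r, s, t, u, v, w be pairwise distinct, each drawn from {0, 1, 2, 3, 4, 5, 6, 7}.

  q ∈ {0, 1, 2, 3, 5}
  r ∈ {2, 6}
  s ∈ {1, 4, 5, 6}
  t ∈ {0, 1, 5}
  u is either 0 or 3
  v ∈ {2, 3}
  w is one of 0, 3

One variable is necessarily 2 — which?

v

The 7 variables draw from only 7 values {0, 1, 2, 3, 4, 5, 6}, so each is used; only s can be 4, hence s = 4.
Among the 6 still-open variables, 6 fits only r (and all 6 values in {0, 1, 2, 3, 5, 6} must be used), so r = 6.
The 2 variables u and w are confined to {0, 3}, which locks those values in; drop them from q, t, v.
So 2 goes to v.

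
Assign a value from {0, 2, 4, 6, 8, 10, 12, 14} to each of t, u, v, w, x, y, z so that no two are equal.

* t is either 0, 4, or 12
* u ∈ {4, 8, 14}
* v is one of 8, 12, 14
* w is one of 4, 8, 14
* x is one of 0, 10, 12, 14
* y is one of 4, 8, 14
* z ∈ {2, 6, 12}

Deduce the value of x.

10

u, w, y share exactly the 3 values {4, 8, 14}; by pigeonhole those values go to them, so strike 4, 8, 14 from t, v, x.
v must be 12 (only option left). Remove 12 from t, x, z.
That leaves t = 0. So x can't be 0.
So x = 10.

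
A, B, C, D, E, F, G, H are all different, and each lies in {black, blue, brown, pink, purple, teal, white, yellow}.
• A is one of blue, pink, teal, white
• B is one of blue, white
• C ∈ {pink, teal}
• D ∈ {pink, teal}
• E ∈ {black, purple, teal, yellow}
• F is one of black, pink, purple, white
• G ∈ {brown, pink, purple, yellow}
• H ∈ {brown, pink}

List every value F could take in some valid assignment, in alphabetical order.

black, purple

C and D between them cover only {pink, teal} — a naked pair. Remove those values from A, E, F, G, H.
H must be brown (only option left). Strike brown from G.
The 2 variables A and B are confined to {blue, white}, which locks those values in; drop them from F.
No further eliminations apply; F can still be any of black, purple.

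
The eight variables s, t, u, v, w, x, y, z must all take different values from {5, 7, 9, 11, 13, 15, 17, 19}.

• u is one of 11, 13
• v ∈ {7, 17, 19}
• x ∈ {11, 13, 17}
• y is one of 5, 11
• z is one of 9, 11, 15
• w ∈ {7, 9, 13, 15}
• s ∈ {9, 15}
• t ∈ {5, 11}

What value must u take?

The 8 variables together cover exactly {5, 7, 9, 11, 13, 15, 17, 19} — 8 values for 8 variables — and 19 appears only in v's list, so v = 19.
The 7 still-open variables draw from only 7 values {5, 7, 9, 11, 13, 15, 17}, so each is used; only w can be 7, hence w = 7.
The 6 still-open variables draw from only 6 values {5, 9, 11, 13, 15, 17}, so each is used; only x can be 17, hence x = 17.
The 5 still-open variables together cover exactly {5, 9, 11, 13, 15} — 5 values for 5 variables — and 13 appears only in u's list, so u = 13.

13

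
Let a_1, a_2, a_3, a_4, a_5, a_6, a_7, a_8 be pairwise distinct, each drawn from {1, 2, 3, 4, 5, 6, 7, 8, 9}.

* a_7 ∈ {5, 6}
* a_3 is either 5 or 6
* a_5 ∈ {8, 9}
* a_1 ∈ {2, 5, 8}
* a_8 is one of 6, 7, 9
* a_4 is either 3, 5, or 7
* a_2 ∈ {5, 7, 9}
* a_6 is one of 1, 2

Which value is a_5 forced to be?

The 8 variables together cover exactly {1, 2, 3, 5, 6, 7, 8, 9} — 8 values for 8 variables — and 1 appears only in a_6's list, so a_6 = 1.
The 7 still-open variables together cover exactly {2, 3, 5, 6, 7, 8, 9} — 7 values for 7 variables — and 2 appears only in a_1's list, so a_1 = 2.
The 6 still-open variables together cover exactly {3, 5, 6, 7, 8, 9} — 6 values for 6 variables — and 3 appears only in a_4's list, so a_4 = 3.
The 5 still-open variables draw from only 5 values {5, 6, 7, 8, 9}, so each is used; only a_5 can be 8, hence a_5 = 8.

8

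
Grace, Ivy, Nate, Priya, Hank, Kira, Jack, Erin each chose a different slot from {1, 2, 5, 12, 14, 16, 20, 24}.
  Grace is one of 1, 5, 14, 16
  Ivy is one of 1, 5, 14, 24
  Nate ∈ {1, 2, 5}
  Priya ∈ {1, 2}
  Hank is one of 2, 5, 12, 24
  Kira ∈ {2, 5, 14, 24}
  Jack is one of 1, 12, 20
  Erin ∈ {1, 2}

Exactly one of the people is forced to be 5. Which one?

The 8 variables draw from only 8 values {1, 2, 5, 12, 14, 16, 20, 24}, so each is used; only Grace can be 16, hence Grace = 16.
Among the 7 still-open variables, 20 fits only Jack (and all 7 values in {1, 2, 5, 12, 14, 20, 24} must be used), so Jack = 20.
Among the 6 still-open variables, 12 fits only Hank (and all 6 values in {1, 2, 5, 12, 14, 24} must be used), so Hank = 12.
Priya and Erin between them cover only {1, 2} — a naked pair. Remove those values from Ivy, Nate, Kira.
So 5 goes to Nate.

Nate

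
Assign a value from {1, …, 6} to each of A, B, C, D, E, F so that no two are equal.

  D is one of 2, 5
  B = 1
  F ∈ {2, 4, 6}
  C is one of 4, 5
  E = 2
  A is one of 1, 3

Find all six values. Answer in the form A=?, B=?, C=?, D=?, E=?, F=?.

B has just one choice, so B = 1. Strike 1 from A.
E must be 2 (only option left). Eliminate 2 elsewhere: D, F.
That leaves A = 3.
D has just one choice, so D = 5. So C can't be 5.
That leaves C = 4. So F can't be 4.
That leaves F = 6.

A=3, B=1, C=4, D=5, E=2, F=6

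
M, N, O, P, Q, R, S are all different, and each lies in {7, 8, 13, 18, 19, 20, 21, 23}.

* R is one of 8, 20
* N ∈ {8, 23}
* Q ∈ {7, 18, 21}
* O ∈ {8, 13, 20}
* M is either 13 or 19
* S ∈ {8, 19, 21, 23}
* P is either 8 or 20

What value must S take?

21

P and R between them cover only {8, 20} — a naked pair. Remove those values from N, O, S.
N must be 23 (only option left). Eliminate 23 elsewhere: S.
O has just one choice, so O = 13. So M can't be 13.
M's domain is down to {19}, so M = 19. Eliminate 19 elsewhere: S.
So S = 21.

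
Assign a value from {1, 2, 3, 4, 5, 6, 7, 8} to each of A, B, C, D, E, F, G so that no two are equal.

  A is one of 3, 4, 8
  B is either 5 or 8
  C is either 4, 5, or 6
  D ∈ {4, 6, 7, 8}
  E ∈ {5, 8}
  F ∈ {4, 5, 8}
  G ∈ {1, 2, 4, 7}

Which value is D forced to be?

B and E share exactly the 2 values {5, 8}; by pigeonhole those values go to them, so strike 5, 8 from A, C, D, F.
F has just one choice, so F = 4. Strike 4 from A, C, D, G.
That leaves A = 3.
C must be 6 (only option left). So D can't be 6.
So D = 7.

7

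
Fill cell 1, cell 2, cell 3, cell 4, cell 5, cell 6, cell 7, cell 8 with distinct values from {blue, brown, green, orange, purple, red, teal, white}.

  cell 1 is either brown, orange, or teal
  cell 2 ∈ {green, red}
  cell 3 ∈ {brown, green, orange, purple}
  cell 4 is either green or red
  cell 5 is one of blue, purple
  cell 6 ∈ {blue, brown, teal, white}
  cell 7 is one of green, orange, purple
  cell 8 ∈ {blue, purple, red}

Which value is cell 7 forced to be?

orange

Among the 8 variables, white fits only cell 6 (and all 8 values in {blue, brown, green, orange, purple, red, teal, white} must be used), so cell 6 = white.
The 7 still-open variables draw from only 7 values {blue, brown, green, orange, purple, red, teal}, so each is used; only cell 1 can be teal, hence cell 1 = teal.
Among the 6 still-open variables, brown fits only cell 3 (and all 6 values in {blue, brown, green, orange, purple, red} must be used), so cell 3 = brown.
Among the 5 still-open variables, orange fits only cell 7 (and all 5 values in {blue, green, orange, purple, red} must be used), so cell 7 = orange.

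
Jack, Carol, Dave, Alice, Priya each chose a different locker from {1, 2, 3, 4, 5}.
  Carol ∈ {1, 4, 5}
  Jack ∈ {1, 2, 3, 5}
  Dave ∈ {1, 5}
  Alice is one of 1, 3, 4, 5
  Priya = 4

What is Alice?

Priya has just one choice, so Priya = 4. Eliminate 4 elsewhere: Carol, Alice.
Among the 4 still-open variables, 2 fits only Jack (and all 4 values in {1, 2, 3, 5} must be used), so Jack = 2.
The 3 still-open variables together cover exactly {1, 3, 5} — 3 values for 3 variables — and 3 appears only in Alice's list, so Alice = 3.

3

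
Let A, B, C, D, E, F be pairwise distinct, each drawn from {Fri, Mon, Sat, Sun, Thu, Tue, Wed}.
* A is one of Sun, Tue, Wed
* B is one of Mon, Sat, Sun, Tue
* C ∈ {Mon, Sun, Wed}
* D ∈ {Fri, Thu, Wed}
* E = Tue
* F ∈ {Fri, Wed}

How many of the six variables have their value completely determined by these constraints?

1

E must be Tue (only option left). Remove Tue from A, B.
Determined: E=Tue. The other variables each still have more than one consistent value. That makes 1.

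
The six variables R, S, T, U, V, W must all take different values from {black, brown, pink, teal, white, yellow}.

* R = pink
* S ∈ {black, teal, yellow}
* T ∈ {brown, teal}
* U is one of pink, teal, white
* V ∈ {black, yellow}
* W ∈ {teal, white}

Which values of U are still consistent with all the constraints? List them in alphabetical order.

teal, white

R's domain is down to {pink}, so R = pink. So U can't be pink.
Among the 5 still-open variables, brown fits only T (and all 5 values in {black, brown, teal, white, yellow} must be used), so T = brown.
The 2 variables U and W are confined to {teal, white}, which locks those values in; drop them from S.
No further eliminations apply; U can still be any of teal, white.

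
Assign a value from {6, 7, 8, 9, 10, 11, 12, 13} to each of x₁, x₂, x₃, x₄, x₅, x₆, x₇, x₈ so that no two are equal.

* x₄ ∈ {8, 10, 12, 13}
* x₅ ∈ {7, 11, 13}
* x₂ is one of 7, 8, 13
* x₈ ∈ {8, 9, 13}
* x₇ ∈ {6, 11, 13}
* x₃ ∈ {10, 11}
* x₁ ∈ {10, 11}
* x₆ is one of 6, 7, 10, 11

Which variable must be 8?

x₂

The 8 variables draw from only 8 values {6, 7, 8, 9, 10, 11, 12, 13}, so each is used; only x₈ can be 9, hence x₈ = 9.
The 7 still-open variables together cover exactly {6, 7, 8, 10, 11, 12, 13} — 7 values for 7 variables — and 12 appears only in x₄'s list, so x₄ = 12.
The 6 still-open variables together cover exactly {6, 7, 8, 10, 11, 13} — 6 values for 6 variables — and 8 appears only in x₂'s list, so x₂ = 8.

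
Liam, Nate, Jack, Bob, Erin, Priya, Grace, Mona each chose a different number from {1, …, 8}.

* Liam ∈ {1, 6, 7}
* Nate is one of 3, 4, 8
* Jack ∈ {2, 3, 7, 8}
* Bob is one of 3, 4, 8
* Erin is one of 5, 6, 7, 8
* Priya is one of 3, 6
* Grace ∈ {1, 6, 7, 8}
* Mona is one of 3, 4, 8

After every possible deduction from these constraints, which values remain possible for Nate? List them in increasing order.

3, 4, 8

The 8 variables together cover exactly {1, 2, 3, 4, 5, 6, 7, 8} — 8 values for 8 variables — and 2 appears only in Jack's list, so Jack = 2.
The 7 still-open variables together cover exactly {1, 3, 4, 5, 6, 7, 8} — 7 values for 7 variables — and 5 appears only in Erin's list, so Erin = 5.
Nate, Bob, Mona share exactly the 3 values {3, 4, 8}; by pigeonhole those values go to them, so strike 3, 4, 8 from Priya, Grace.
Priya's domain is down to {6}, so Priya = 6. So Liam, Grace can't be 6.
No further eliminations apply; Nate can still be any of 3, 4, 8.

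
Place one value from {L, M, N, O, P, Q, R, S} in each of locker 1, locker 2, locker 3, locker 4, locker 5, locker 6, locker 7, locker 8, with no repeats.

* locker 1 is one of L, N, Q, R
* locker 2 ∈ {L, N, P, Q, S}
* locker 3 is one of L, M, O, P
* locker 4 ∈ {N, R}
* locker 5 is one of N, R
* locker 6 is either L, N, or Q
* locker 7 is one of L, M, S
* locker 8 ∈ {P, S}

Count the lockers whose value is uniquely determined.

The 8 variables draw from only 8 values {L, M, N, O, P, Q, R, S}, so each is used; only locker 3 can be O, hence locker 3 = O.
The 7 still-open variables together cover exactly {L, M, N, P, Q, R, S} — 7 values for 7 variables — and M appears only in locker 7's list, so locker 7 = M.
The 2 variables locker 4 and locker 5 are confined to {N, R}, which locks those values in; drop them from locker 1, locker 2, locker 6.
The 2 variables locker 1 and locker 6 are confined to {L, Q}, which locks those values in; drop them from locker 2.
Determined: locker 3=O, locker 7=M. The other lockers each still have more than one consistent value. That makes 2.

2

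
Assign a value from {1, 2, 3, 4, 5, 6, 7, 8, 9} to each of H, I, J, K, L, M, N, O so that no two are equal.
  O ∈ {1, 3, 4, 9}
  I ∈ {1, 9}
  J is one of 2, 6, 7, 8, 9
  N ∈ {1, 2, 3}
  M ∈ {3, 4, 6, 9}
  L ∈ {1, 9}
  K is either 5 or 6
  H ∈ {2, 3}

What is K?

I and L between them cover only {1, 9} — a naked pair. Remove those values from J, M, N, O.
The 2 variables H and N are confined to {2, 3}, which locks those values in; drop them from J, M, O.
That leaves O = 4. So M can't be 4.
M has just one choice, so M = 6. Remove 6 from J, K.
So K = 5.

5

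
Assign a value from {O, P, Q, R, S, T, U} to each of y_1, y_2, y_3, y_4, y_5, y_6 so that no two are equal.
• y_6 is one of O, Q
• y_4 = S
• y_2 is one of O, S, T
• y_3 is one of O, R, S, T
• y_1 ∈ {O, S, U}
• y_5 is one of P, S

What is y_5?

P

y_4 has just one choice, so y_4 = S. Strike S from y_1, y_2, y_3, y_5.
So y_5 = P.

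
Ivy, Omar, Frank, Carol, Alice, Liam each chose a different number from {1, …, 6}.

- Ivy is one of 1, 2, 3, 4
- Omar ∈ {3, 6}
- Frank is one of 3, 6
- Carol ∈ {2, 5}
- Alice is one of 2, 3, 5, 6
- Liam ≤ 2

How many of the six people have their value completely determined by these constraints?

The 6 variables together cover exactly {1, 2, 3, 4, 5, 6} — 6 values for 6 variables — and 4 appears only in Ivy's list, so Ivy = 4.
Among the 5 still-open variables, 1 fits only Liam (and all 5 values in {1, 2, 3, 5, 6} must be used), so Liam = 1.
The 2 variables Omar and Frank are confined to {3, 6}, which locks those values in; drop them from Alice.
Determined: Ivy=4, Liam=1. The other people each still have more than one consistent value. That makes 2.

2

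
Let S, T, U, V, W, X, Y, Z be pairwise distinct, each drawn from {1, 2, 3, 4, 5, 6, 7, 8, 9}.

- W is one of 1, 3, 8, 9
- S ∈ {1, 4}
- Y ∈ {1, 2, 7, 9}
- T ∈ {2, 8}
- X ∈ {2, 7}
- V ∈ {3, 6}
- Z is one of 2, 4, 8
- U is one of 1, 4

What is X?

7

The 8 variables draw from only 8 values {1, 2, 3, 4, 6, 7, 8, 9}, so each is used; only V can be 6, hence V = 6.
The 7 still-open variables together cover exactly {1, 2, 3, 4, 7, 8, 9} — 7 values for 7 variables — and 3 appears only in W's list, so W = 3.
Among the 6 still-open variables, 9 fits only Y (and all 6 values in {1, 2, 4, 7, 8, 9} must be used), so Y = 9.
The 5 still-open variables together cover exactly {1, 2, 4, 7, 8} — 5 values for 5 variables — and 7 appears only in X's list, so X = 7.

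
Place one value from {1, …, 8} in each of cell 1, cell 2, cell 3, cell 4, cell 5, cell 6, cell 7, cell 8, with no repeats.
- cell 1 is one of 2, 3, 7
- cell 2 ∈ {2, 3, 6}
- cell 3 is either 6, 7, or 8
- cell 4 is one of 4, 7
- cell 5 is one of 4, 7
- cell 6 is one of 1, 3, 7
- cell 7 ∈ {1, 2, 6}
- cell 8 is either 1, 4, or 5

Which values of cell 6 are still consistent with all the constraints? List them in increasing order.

Among the 8 variables, 5 fits only cell 8 (and all 8 values in {1, 2, 3, 4, 5, 6, 7, 8} must be used), so cell 8 = 5.
The 7 still-open variables draw from only 7 values {1, 2, 3, 4, 6, 7, 8}, so each is used; only cell 3 can be 8, hence cell 3 = 8.
The 2 variables cell 4 and cell 5 are confined to {4, 7}, which locks those values in; drop them from cell 1, cell 6.
No further eliminations apply; cell 6 can still be any of 1, 3.

1, 3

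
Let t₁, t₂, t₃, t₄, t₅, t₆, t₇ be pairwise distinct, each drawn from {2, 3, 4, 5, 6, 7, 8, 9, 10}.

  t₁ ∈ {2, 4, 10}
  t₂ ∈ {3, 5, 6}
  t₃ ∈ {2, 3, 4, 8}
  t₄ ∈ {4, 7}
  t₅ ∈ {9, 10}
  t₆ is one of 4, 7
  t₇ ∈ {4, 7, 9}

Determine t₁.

2

The 2 variables t₄ and t₆ are confined to {4, 7}, which locks those values in; drop them from t₁, t₃, t₇.
t₇ has just one choice, so t₇ = 9. Remove 9 from t₅.
t₅ has just one choice, so t₅ = 10. Eliminate 10 elsewhere: t₁.
So t₁ = 2.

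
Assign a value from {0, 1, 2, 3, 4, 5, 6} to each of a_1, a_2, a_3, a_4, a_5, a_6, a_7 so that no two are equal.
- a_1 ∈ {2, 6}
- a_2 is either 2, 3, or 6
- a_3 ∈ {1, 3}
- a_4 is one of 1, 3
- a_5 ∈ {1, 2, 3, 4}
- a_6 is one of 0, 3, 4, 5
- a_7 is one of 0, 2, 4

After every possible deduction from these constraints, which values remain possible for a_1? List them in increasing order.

The 7 variables draw from only 7 values {0, 1, 2, 3, 4, 5, 6}, so each is used; only a_6 can be 5, hence a_6 = 5.
Among the 6 still-open variables, 0 fits only a_7 (and all 6 values in {0, 1, 2, 3, 4, 6} must be used), so a_7 = 0.
Among the 5 still-open variables, 4 fits only a_5 (and all 5 values in {1, 2, 3, 4, 6} must be used), so a_5 = 4.
a_3 and a_4 between them cover only {1, 3} — a naked pair. Remove those values from a_2.
No further eliminations apply; a_1 can still be any of 2, 6.

2, 6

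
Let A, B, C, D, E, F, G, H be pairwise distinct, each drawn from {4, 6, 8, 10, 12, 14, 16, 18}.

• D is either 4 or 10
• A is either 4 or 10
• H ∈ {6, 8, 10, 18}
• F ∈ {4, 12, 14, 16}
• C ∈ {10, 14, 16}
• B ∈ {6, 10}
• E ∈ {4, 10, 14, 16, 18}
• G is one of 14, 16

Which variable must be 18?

E

Among the 8 variables, 8 fits only H (and all 8 values in {4, 6, 8, 10, 12, 14, 16, 18} must be used), so H = 8.
Among the 7 still-open variables, 6 fits only B (and all 7 values in {4, 6, 10, 12, 14, 16, 18} must be used), so B = 6.
The 6 still-open variables draw from only 6 values {4, 10, 12, 14, 16, 18}, so each is used; only F can be 12, hence F = 12.
The 5 still-open variables together cover exactly {4, 10, 14, 16, 18} — 5 values for 5 variables — and 18 appears only in E's list, so E = 18.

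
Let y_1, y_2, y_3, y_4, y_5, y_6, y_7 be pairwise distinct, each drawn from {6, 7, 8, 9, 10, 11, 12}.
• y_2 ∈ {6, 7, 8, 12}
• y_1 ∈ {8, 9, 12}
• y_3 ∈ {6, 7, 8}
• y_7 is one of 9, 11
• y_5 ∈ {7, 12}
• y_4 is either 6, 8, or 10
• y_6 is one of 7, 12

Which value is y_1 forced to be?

The 7 variables together cover exactly {6, 7, 8, 9, 10, 11, 12} — 7 values for 7 variables — and 10 appears only in y_4's list, so y_4 = 10.
The 6 still-open variables together cover exactly {6, 7, 8, 9, 11, 12} — 6 values for 6 variables — and 11 appears only in y_7's list, so y_7 = 11.
The 5 still-open variables draw from only 5 values {6, 7, 8, 9, 12}, so each is used; only y_1 can be 9, hence y_1 = 9.

9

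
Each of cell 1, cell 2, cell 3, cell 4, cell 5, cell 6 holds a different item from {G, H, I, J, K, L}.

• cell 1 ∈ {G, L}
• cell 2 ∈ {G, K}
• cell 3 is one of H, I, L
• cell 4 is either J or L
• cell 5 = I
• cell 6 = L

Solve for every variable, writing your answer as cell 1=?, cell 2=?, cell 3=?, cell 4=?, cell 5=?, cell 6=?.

cell 1=G, cell 2=K, cell 3=H, cell 4=J, cell 5=I, cell 6=L

cell 5 has just one choice, so cell 5 = I. So cell 3 can't be I.
cell 6 must be L (only option left). Remove L from cell 1, cell 3, cell 4.
cell 1 must be G (only option left). Strike G from cell 2.
cell 2 must be K (only option left).
cell 3 has just one choice, so cell 3 = H.
cell 4 has just one choice, so cell 4 = J.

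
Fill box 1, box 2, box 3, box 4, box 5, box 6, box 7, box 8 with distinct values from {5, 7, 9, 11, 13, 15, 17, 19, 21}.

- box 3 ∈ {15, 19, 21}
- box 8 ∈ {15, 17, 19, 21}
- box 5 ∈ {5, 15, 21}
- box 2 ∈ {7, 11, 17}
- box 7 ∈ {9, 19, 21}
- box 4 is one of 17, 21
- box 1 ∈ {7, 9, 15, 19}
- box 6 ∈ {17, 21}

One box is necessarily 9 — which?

box 7

The 8 variables together cover exactly {5, 7, 9, 11, 15, 17, 19, 21} — 8 values for 8 variables — and 5 appears only in box 5's list, so box 5 = 5.
The 7 still-open variables together cover exactly {7, 9, 11, 15, 17, 19, 21} — 7 values for 7 variables — and 11 appears only in box 2's list, so box 2 = 11.
The 6 still-open variables together cover exactly {7, 9, 15, 17, 19, 21} — 6 values for 6 variables — and 7 appears only in box 1's list, so box 1 = 7.
Among the 5 still-open variables, 9 fits only box 7 (and all 5 values in {9, 15, 17, 19, 21} must be used), so box 7 = 9.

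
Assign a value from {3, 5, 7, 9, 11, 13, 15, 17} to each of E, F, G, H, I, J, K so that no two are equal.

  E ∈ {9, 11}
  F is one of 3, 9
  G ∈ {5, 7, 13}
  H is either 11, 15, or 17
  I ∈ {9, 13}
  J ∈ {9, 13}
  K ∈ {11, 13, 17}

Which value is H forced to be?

15

I and J share exactly the 2 values {9, 13}; by pigeonhole those values go to them, so strike 9, 13 from E, F, G, K.
E has just one choice, so E = 11. So H, K can't be 11.
F must be 3 (only option left).
K has just one choice, so K = 17. Eliminate 17 elsewhere: H.
So H = 15.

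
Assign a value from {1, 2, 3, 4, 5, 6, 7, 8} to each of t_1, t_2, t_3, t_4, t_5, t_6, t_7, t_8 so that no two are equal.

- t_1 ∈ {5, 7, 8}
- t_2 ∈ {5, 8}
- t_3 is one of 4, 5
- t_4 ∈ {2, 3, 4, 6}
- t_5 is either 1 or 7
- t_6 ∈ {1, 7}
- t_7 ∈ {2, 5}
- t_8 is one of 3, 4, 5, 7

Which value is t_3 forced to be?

4

The 8 variables together cover exactly {1, 2, 3, 4, 5, 6, 7, 8} — 8 values for 8 variables — and 6 appears only in t_4's list, so t_4 = 6.
The 7 still-open variables draw from only 7 values {1, 2, 3, 4, 5, 7, 8}, so each is used; only t_7 can be 2, hence t_7 = 2.
The 6 still-open variables together cover exactly {1, 3, 4, 5, 7, 8} — 6 values for 6 variables — and 3 appears only in t_8's list, so t_8 = 3.
The 5 still-open variables together cover exactly {1, 4, 5, 7, 8} — 5 values for 5 variables — and 4 appears only in t_3's list, so t_3 = 4.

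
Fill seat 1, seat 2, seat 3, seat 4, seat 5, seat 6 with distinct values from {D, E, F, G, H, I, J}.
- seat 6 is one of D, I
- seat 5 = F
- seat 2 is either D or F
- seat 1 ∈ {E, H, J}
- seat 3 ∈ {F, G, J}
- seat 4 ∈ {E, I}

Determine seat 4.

E

seat 5 has just one choice, so seat 5 = F. Strike F from seat 2, seat 3.
That leaves seat 2 = D. Eliminate D elsewhere: seat 6.
seat 6's domain is down to {I}, so seat 6 = I. So seat 4 can't be I.
So seat 4 = E.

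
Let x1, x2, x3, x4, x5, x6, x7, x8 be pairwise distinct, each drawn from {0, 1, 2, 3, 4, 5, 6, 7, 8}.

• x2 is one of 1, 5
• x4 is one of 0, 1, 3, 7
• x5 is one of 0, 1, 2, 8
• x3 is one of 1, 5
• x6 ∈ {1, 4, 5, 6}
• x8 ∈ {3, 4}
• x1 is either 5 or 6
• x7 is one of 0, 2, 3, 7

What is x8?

x2 and x3 share exactly the 2 values {1, 5}; by pigeonhole those values go to them, so strike 1, 5 from x1, x4, x5, x6.
x1 has just one choice, so x1 = 6. Eliminate 6 elsewhere: x6.
x6's domain is down to {4}, so x6 = 4. So x8 can't be 4.
So x8 = 3.

3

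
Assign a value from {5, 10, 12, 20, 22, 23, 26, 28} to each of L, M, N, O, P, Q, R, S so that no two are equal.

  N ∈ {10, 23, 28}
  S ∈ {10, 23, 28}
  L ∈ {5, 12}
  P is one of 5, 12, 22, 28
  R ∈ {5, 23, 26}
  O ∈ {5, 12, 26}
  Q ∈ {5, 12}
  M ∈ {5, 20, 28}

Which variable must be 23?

Among the 8 variables, 20 fits only M (and all 8 values in {5, 10, 12, 20, 22, 23, 26, 28} must be used), so M = 20.
The 7 still-open variables together cover exactly {5, 10, 12, 22, 23, 26, 28} — 7 values for 7 variables — and 22 appears only in P's list, so P = 22.
The 2 variables L and Q are confined to {5, 12}, which locks those values in; drop them from O, R.
O must be 26 (only option left). Eliminate 26 elsewhere: R.
So 23 goes to R.

R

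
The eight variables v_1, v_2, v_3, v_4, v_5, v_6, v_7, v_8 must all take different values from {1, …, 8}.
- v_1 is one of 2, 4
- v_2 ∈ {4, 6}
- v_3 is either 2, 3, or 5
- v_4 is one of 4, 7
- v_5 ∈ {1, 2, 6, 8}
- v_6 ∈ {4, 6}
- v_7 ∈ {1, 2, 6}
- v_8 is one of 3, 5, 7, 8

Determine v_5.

v_2 and v_6 share exactly the 2 values {4, 6}; by pigeonhole those values go to them, so strike 4, 6 from v_1, v_4, v_5, v_7.
v_1's domain is down to {2}, so v_1 = 2. Remove 2 from v_3, v_5, v_7.
That leaves v_4 = 7. Eliminate 7 elsewhere: v_8.
v_7 has just one choice, so v_7 = 1. Remove 1 from v_5.
So v_5 = 8.

8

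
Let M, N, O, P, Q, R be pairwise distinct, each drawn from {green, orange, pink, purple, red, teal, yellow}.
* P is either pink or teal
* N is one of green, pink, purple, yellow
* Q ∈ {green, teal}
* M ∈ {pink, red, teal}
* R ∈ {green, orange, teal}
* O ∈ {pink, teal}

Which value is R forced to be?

orange

O and P share exactly the 2 values {pink, teal}; by pigeonhole those values go to them, so strike pink, teal from M, N, Q, R.
M must be red (only option left).
That leaves Q = green. So N, R can't be green.
So R = orange.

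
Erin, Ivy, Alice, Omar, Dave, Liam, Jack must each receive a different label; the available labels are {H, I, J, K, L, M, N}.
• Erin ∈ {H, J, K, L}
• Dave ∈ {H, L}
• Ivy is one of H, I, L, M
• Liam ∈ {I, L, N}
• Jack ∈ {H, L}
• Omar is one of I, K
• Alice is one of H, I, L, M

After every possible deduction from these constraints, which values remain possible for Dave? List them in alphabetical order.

H, L

Among the 7 variables, J fits only Erin (and all 7 values in {H, I, J, K, L, M, N} must be used), so Erin = J.
Among the 6 still-open variables, K fits only Omar (and all 6 values in {H, I, K, L, M, N} must be used), so Omar = K.
Among the 5 still-open variables, N fits only Liam (and all 5 values in {H, I, L, M, N} must be used), so Liam = N.
Dave and Jack share exactly the 2 values {H, L}; by pigeonhole those values go to them, so strike H, L from Ivy, Alice.
No further eliminations apply; Dave can still be any of H, L.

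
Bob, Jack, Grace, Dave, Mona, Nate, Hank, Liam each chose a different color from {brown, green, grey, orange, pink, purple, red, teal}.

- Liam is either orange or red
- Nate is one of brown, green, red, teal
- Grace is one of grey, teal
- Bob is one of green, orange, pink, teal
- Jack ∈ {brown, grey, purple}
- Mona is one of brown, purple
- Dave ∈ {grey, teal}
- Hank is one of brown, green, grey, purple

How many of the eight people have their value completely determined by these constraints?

Among the 8 variables, pink fits only Bob (and all 8 values in {brown, green, grey, orange, pink, purple, red, teal} must be used), so Bob = pink.
The 7 still-open variables together cover exactly {brown, green, grey, orange, purple, red, teal} — 7 values for 7 variables — and orange appears only in Liam's list, so Liam = orange.
The 6 still-open variables draw from only 6 values {brown, green, grey, purple, red, teal}, so each is used; only Nate can be red, hence Nate = red.
Among the 5 still-open variables, green fits only Hank (and all 5 values in {brown, green, grey, purple, teal} must be used), so Hank = green.
The 2 variables Grace and Dave are confined to {grey, teal}, which locks those values in; drop them from Jack.
Determined: Bob=pink, Nate=red, Hank=green, Liam=orange. The other people each still have more than one consistent value. That makes 4.

4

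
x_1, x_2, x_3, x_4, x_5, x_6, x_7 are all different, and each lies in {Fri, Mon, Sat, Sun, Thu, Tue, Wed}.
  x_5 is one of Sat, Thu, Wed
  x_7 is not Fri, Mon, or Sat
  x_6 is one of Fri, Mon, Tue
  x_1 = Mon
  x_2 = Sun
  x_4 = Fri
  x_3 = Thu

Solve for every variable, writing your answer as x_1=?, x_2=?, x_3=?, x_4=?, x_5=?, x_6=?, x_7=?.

x_1=Mon, x_2=Sun, x_3=Thu, x_4=Fri, x_5=Sat, x_6=Tue, x_7=Wed

x_1 has just one choice, so x_1 = Mon. Eliminate Mon elsewhere: x_6.
x_2 has just one choice, so x_2 = Sun. Eliminate Sun elsewhere: x_7.
x_3 must be Thu (only option left). Remove Thu from x_5, x_7.
x_4 has just one choice, so x_4 = Fri. So x_6 can't be Fri.
That leaves x_6 = Tue. So x_7 can't be Tue.
That leaves x_7 = Wed. So x_5 can't be Wed.
That leaves x_5 = Sat.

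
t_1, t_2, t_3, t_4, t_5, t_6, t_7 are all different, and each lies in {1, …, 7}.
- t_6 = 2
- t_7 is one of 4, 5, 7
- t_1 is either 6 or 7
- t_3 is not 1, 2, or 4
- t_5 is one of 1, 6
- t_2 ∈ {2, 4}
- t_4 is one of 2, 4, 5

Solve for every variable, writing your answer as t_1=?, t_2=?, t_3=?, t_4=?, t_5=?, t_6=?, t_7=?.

t_1=6, t_2=4, t_3=3, t_4=5, t_5=1, t_6=2, t_7=7

t_6 must be 2 (only option left). Eliminate 2 elsewhere: t_2, t_4.
That leaves t_2 = 4. Remove 4 from t_4, t_7.
t_4's domain is down to {5}, so t_4 = 5. Remove 5 from t_3, t_7.
That leaves t_7 = 7. So t_1, t_3 can't be 7.
t_1 has just one choice, so t_1 = 6. Eliminate 6 elsewhere: t_3, t_5.
t_3 has just one choice, so t_3 = 3.
t_5 must be 1 (only option left).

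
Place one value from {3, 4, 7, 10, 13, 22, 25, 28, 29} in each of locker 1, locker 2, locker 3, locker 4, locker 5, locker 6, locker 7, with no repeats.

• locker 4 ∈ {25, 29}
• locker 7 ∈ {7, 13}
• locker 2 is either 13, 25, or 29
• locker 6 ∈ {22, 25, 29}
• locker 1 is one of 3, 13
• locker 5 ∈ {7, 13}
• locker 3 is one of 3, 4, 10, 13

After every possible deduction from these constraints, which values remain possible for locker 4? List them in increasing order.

locker 5 and locker 7 between them cover only {7, 13} — a naked pair. Remove those values from locker 1, locker 2, locker 3.
That leaves locker 1 = 3. Strike 3 from locker 3.
The 2 variables locker 2 and locker 4 are confined to {25, 29}, which locks those values in; drop them from locker 6.
That leaves locker 6 = 22.
No further eliminations apply; locker 4 can still be any of 25, 29.

25, 29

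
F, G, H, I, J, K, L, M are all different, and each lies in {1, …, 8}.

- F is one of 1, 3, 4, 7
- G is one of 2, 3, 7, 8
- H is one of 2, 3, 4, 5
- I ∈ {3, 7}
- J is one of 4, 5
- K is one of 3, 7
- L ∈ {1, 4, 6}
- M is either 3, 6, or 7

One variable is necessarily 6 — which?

The 8 variables together cover exactly {1, 2, 3, 4, 5, 6, 7, 8} — 8 values for 8 variables — and 8 appears only in G's list, so G = 8.
Among the 7 still-open variables, 2 fits only H (and all 7 values in {1, 2, 3, 4, 5, 6, 7} must be used), so H = 2.
Among the 6 still-open variables, 5 fits only J (and all 6 values in {1, 3, 4, 5, 6, 7} must be used), so J = 5.
I and K between them cover only {3, 7} — a naked pair. Remove those values from F, M.
So 6 goes to M.

M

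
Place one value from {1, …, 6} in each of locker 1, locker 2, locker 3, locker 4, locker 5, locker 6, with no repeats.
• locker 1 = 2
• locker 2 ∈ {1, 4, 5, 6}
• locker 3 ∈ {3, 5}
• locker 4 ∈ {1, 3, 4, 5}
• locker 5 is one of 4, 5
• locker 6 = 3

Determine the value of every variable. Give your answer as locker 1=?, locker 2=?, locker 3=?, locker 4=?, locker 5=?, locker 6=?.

locker 1=2, locker 2=6, locker 3=5, locker 4=1, locker 5=4, locker 6=3

locker 1's domain is down to {2}, so locker 1 = 2.
locker 6 has just one choice, so locker 6 = 3. Remove 3 from locker 3, locker 4.
That leaves locker 3 = 5. So locker 2, locker 4, locker 5 can't be 5.
locker 5's domain is down to {4}, so locker 5 = 4. Eliminate 4 elsewhere: locker 2, locker 4.
locker 4 must be 1 (only option left). So locker 2 can't be 1.
locker 2's domain is down to {6}, so locker 2 = 6.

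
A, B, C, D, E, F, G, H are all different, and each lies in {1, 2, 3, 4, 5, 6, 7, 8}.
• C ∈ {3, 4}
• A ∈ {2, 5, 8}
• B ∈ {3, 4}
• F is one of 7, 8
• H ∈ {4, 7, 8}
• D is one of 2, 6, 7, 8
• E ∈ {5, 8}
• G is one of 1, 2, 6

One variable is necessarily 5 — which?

E

The 8 variables draw from only 8 values {1, 2, 3, 4, 5, 6, 7, 8}, so each is used; only G can be 1, hence G = 1.
Among the 7 still-open variables, 6 fits only D (and all 7 values in {2, 3, 4, 5, 6, 7, 8} must be used), so D = 6.
Among the 6 still-open variables, 2 fits only A (and all 6 values in {2, 3, 4, 5, 7, 8} must be used), so A = 2.
Among the 5 still-open variables, 5 fits only E (and all 5 values in {3, 4, 5, 7, 8} must be used), so E = 5.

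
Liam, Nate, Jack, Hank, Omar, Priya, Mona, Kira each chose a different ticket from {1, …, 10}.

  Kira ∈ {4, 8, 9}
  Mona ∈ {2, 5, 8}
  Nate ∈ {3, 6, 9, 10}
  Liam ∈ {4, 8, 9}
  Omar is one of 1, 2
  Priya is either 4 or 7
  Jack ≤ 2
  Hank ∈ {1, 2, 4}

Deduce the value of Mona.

Jack and Omar share exactly the 2 values {1, 2}; by pigeonhole those values go to them, so strike 1, 2 from Hank, Mona.
Hank must be 4 (only option left). So Liam, Priya, Kira can't be 4.
Priya has just one choice, so Priya = 7.
The 2 variables Liam and Kira are confined to {8, 9}, which locks those values in; drop them from Nate, Mona.
So Mona = 5.

5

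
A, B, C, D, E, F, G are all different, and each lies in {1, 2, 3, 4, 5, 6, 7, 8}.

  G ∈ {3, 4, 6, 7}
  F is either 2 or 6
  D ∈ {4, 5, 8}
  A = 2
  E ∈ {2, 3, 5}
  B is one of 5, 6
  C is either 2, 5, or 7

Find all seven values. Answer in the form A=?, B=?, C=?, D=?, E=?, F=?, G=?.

A=2, B=5, C=7, D=8, E=3, F=6, G=4

A must be 2 (only option left). Eliminate 2 elsewhere: C, E, F.
F must be 6 (only option left). So B, G can't be 6.
B's domain is down to {5}, so B = 5. Eliminate 5 elsewhere: C, D, E.
That leaves C = 7. So G can't be 7.
E has just one choice, so E = 3. So G can't be 3.
G's domain is down to {4}, so G = 4. Remove 4 from D.
D must be 8 (only option left).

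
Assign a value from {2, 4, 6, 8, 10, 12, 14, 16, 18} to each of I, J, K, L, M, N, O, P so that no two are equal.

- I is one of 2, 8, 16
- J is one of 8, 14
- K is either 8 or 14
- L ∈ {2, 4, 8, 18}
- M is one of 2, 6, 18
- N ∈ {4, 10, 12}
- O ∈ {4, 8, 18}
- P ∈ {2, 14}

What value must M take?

6

J and K share exactly the 2 values {8, 14}; by pigeonhole those values go to them, so strike 8, 14 from I, L, O, P.
That leaves P = 2. Strike 2 from I, L, M.
I must be 16 (only option left).
L and O between them cover only {4, 18} — a naked pair. Remove those values from M, N.
So M = 6.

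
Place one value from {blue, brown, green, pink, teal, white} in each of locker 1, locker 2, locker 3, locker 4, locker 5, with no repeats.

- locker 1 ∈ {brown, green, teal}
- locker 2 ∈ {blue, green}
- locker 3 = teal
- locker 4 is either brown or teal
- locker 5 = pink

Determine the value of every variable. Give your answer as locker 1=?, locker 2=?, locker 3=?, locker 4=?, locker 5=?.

locker 3 has just one choice, so locker 3 = teal. So locker 1, locker 4 can't be teal.
locker 4 must be brown (only option left). Eliminate brown elsewhere: locker 1.
locker 5 must be pink (only option left).
That leaves locker 1 = green. Eliminate green elsewhere: locker 2.
That leaves locker 2 = blue.

locker 1=green, locker 2=blue, locker 3=teal, locker 4=brown, locker 5=pink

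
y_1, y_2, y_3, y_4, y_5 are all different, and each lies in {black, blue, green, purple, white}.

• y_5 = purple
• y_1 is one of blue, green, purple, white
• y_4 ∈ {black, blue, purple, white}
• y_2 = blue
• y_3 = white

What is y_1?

green

y_2 must be blue (only option left). Strike blue from y_1, y_4.
y_3's domain is down to {white}, so y_3 = white. Remove white from y_1, y_4.
y_5's domain is down to {purple}, so y_5 = purple. Strike purple from y_1, y_4.
So y_1 = green.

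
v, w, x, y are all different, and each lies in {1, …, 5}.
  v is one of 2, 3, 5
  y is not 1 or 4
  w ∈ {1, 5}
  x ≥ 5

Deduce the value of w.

1

x must be 5 (only option left). Eliminate 5 elsewhere: v, w, y.
So w = 1.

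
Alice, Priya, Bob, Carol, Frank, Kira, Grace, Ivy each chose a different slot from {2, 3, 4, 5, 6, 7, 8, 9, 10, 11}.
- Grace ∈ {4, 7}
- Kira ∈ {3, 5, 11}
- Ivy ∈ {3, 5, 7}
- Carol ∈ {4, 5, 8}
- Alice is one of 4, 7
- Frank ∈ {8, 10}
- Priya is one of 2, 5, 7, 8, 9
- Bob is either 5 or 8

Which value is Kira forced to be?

11

Alice and Grace between them cover only {4, 7} — a naked pair. Remove those values from Priya, Carol, Ivy.
Bob and Carol share exactly the 2 values {5, 8}; by pigeonhole those values go to them, so strike 5, 8 from Priya, Frank, Kira, Ivy.
Frank's domain is down to {10}, so Frank = 10.
Ivy's domain is down to {3}, so Ivy = 3. Remove 3 from Kira.
So Kira = 11.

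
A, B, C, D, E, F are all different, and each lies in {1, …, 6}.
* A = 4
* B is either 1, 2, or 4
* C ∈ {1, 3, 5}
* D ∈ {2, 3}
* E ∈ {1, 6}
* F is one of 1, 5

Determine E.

6

A's domain is down to {4}, so A = 4. Eliminate 4 elsewhere: B.
The 5 still-open variables draw from only 5 values {1, 2, 3, 5, 6}, so each is used; only E can be 6, hence E = 6.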